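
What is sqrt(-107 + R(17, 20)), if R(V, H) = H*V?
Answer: sqrt(233) ≈ 15.264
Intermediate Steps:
sqrt(-107 + R(17, 20)) = sqrt(-107 + 20*17) = sqrt(-107 + 340) = sqrt(233)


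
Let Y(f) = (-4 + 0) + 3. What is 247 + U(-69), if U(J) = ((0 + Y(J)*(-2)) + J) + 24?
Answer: 204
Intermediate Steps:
Y(f) = -1 (Y(f) = -4 + 3 = -1)
U(J) = 26 + J (U(J) = ((0 - 1*(-2)) + J) + 24 = ((0 + 2) + J) + 24 = (2 + J) + 24 = 26 + J)
247 + U(-69) = 247 + (26 - 69) = 247 - 43 = 204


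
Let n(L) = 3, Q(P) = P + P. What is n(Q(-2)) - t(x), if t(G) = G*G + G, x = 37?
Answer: -1403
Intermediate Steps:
Q(P) = 2*P
t(G) = G + G**2 (t(G) = G**2 + G = G + G**2)
n(Q(-2)) - t(x) = 3 - 37*(1 + 37) = 3 - 37*38 = 3 - 1*1406 = 3 - 1406 = -1403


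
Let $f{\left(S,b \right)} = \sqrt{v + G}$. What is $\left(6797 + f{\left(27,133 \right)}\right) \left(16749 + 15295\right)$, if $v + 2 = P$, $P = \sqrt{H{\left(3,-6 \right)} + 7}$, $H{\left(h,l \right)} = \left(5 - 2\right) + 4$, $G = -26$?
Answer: $217803068 + 32044 \sqrt{-28 + \sqrt{14}} \approx 2.178 \cdot 10^{8} + 1.5783 \cdot 10^{5} i$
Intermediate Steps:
$H{\left(h,l \right)} = 7$ ($H{\left(h,l \right)} = 3 + 4 = 7$)
$P = \sqrt{14}$ ($P = \sqrt{7 + 7} = \sqrt{14} \approx 3.7417$)
$v = -2 + \sqrt{14} \approx 1.7417$
$f{\left(S,b \right)} = \sqrt{-28 + \sqrt{14}}$ ($f{\left(S,b \right)} = \sqrt{\left(-2 + \sqrt{14}\right) - 26} = \sqrt{-28 + \sqrt{14}}$)
$\left(6797 + f{\left(27,133 \right)}\right) \left(16749 + 15295\right) = \left(6797 + \sqrt{-28 + \sqrt{14}}\right) \left(16749 + 15295\right) = \left(6797 + \sqrt{-28 + \sqrt{14}}\right) 32044 = 217803068 + 32044 \sqrt{-28 + \sqrt{14}}$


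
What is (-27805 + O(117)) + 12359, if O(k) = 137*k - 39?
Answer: 544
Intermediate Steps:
O(k) = -39 + 137*k
(-27805 + O(117)) + 12359 = (-27805 + (-39 + 137*117)) + 12359 = (-27805 + (-39 + 16029)) + 12359 = (-27805 + 15990) + 12359 = -11815 + 12359 = 544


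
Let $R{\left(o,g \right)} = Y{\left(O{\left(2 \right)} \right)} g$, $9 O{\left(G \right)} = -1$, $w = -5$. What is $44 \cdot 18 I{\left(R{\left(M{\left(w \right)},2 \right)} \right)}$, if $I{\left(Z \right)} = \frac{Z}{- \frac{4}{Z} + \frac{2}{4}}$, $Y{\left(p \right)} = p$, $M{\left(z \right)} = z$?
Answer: $- \frac{352}{37} \approx -9.5135$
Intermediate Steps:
$O{\left(G \right)} = - \frac{1}{9}$ ($O{\left(G \right)} = \frac{1}{9} \left(-1\right) = - \frac{1}{9}$)
$R{\left(o,g \right)} = - \frac{g}{9}$
$I{\left(Z \right)} = \frac{Z}{\frac{1}{2} - \frac{4}{Z}}$ ($I{\left(Z \right)} = \frac{Z}{- \frac{4}{Z} + 2 \cdot \frac{1}{4}} = \frac{Z}{- \frac{4}{Z} + \frac{1}{2}} = \frac{Z}{\frac{1}{2} - \frac{4}{Z}}$)
$44 \cdot 18 I{\left(R{\left(M{\left(w \right)},2 \right)} \right)} = 44 \cdot 18 \frac{2 \left(\left(- \frac{1}{9}\right) 2\right)^{2}}{-8 - \frac{2}{9}} = 792 \frac{2 \left(- \frac{2}{9}\right)^{2}}{-8 - \frac{2}{9}} = 792 \cdot 2 \cdot \frac{4}{81} \frac{1}{- \frac{74}{9}} = 792 \cdot 2 \cdot \frac{4}{81} \left(- \frac{9}{74}\right) = 792 \left(- \frac{4}{333}\right) = - \frac{352}{37}$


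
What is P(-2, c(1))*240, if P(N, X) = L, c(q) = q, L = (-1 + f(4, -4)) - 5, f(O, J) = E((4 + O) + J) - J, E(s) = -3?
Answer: -1200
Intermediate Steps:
f(O, J) = -3 - J
L = -5 (L = (-1 + (-3 - 1*(-4))) - 5 = (-1 + (-3 + 4)) - 5 = (-1 + 1) - 5 = 0 - 5 = -5)
P(N, X) = -5
P(-2, c(1))*240 = -5*240 = -1200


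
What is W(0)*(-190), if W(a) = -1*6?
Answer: 1140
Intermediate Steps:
W(a) = -6
W(0)*(-190) = -6*(-190) = 1140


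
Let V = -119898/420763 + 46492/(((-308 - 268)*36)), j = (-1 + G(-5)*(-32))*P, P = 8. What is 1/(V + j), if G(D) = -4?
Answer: 2181235392/2210623078691 ≈ 0.00098671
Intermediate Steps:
j = 1016 (j = (-1 - 4*(-32))*8 = (-1 + 128)*8 = 127*8 = 1016)
V = -5512079581/2181235392 (V = -119898*1/420763 + 46492/((-576*36)) = -119898/420763 + 46492/(-20736) = -119898/420763 + 46492*(-1/20736) = -119898/420763 - 11623/5184 = -5512079581/2181235392 ≈ -2.5270)
1/(V + j) = 1/(-5512079581/2181235392 + 1016) = 1/(2210623078691/2181235392) = 2181235392/2210623078691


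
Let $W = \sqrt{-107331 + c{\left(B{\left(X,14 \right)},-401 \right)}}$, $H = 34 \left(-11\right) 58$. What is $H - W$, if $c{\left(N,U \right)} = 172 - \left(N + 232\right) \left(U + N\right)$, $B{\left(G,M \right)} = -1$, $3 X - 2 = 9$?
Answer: $-21692 - 29 i \sqrt{17} \approx -21692.0 - 119.57 i$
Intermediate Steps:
$X = \frac{11}{3}$ ($X = \frac{2}{3} + \frac{1}{3} \cdot 9 = \frac{2}{3} + 3 = \frac{11}{3} \approx 3.6667$)
$c{\left(N,U \right)} = 172 - \left(232 + N\right) \left(N + U\right)$
$H = -21692$ ($H = \left(-374\right) 58 = -21692$)
$W = 29 i \sqrt{17}$ ($W = \sqrt{-107331 - \left(-93435 + 401\right)} = \sqrt{-107331 + \left(172 - 1 + 232 + 93032 - 401\right)} = \sqrt{-107331 + 93034} = \sqrt{-14297} = 29 i \sqrt{17} \approx 119.57 i$)
$H - W = -21692 - 29 i \sqrt{17}$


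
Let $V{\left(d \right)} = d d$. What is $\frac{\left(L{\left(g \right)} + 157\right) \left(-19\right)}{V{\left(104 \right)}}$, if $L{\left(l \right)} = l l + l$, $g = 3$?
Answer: $- \frac{19}{64} \approx -0.29688$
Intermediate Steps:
$L{\left(l \right)} = l + l^{2}$ ($L{\left(l \right)} = l^{2} + l = l + l^{2}$)
$V{\left(d \right)} = d^{2}$
$\frac{\left(L{\left(g \right)} + 157\right) \left(-19\right)}{V{\left(104 \right)}} = \frac{\left(3 \left(1 + 3\right) + 157\right) \left(-19\right)}{104^{2}} = \frac{\left(3 \cdot 4 + 157\right) \left(-19\right)}{10816} = \left(12 + 157\right) \left(-19\right) \frac{1}{10816} = 169 \left(-19\right) \frac{1}{10816} = \left(-3211\right) \frac{1}{10816} = - \frac{19}{64}$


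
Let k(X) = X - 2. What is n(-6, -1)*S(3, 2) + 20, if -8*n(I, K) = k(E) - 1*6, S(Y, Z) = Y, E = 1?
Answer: 181/8 ≈ 22.625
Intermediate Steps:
k(X) = -2 + X
n(I, K) = 7/8 (n(I, K) = -((-2 + 1) - 1*6)/8 = -(-1 - 6)/8 = -⅛*(-7) = 7/8)
n(-6, -1)*S(3, 2) + 20 = (7/8)*3 + 20 = 21/8 + 20 = 181/8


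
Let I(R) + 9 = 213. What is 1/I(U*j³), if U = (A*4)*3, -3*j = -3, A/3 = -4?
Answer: 1/204 ≈ 0.0049020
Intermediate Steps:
A = -12 (A = 3*(-4) = -12)
j = 1 (j = -⅓*(-3) = 1)
U = -144 (U = -12*4*3 = -48*3 = -144)
I(R) = 204 (I(R) = -9 + 213 = 204)
1/I(U*j³) = 1/204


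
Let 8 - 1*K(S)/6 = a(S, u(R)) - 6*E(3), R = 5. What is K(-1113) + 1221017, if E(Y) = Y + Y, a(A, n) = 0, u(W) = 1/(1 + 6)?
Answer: 1221281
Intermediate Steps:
u(W) = ⅐ (u(W) = 1/7 = ⅐)
E(Y) = 2*Y
K(S) = 264 (K(S) = 48 - 6*(0 - 12*3) = 48 - 6*(0 - 6*6) = 48 - 6*(0 - 36) = 48 - 6*(-36) = 48 + 216 = 264)
K(-1113) + 1221017 = 264 + 1221017 = 1221281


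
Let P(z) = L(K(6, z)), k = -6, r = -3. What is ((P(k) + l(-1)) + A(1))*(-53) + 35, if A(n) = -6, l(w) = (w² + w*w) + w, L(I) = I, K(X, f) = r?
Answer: 459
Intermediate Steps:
K(X, f) = -3
P(z) = -3
l(w) = w + 2*w² (l(w) = (w² + w²) + w = 2*w² + w = w + 2*w²)
((P(k) + l(-1)) + A(1))*(-53) + 35 = ((-3 - (1 + 2*(-1))) - 6)*(-53) + 35 = ((-3 - (1 - 2)) - 6)*(-53) + 35 = ((-3 - 1*(-1)) - 6)*(-53) + 35 = ((-3 + 1) - 6)*(-53) + 35 = (-2 - 6)*(-53) + 35 = -8*(-53) + 35 = 424 + 35 = 459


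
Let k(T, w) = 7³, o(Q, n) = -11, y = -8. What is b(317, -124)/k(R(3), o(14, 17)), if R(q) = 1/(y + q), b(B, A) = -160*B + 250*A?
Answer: -81720/343 ≈ -238.25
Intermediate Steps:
R(q) = 1/(-8 + q)
k(T, w) = 343
b(317, -124)/k(R(3), o(14, 17)) = (-160*317 + 250*(-124))/343 = (-50720 - 31000)*(1/343) = -81720*1/343 = -81720/343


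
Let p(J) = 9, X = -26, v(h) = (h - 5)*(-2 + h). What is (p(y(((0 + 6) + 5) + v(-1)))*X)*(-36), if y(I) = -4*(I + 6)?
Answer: 8424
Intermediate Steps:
v(h) = (-5 + h)*(-2 + h)
y(I) = -24 - 4*I (y(I) = -4*(6 + I) = -24 - 4*I)
(p(y(((0 + 6) + 5) + v(-1)))*X)*(-36) = (9*(-26))*(-36) = -234*(-36) = 8424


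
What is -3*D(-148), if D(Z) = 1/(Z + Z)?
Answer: 3/296 ≈ 0.010135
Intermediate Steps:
D(Z) = 1/(2*Z)
-3*D(-148) = -3/(2*(-148)) = -3*(-1)/(2*148) = -3*(-1/296) = 3/296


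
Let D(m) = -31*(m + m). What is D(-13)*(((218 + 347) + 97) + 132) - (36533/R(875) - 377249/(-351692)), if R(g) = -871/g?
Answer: 207278150598269/306323732 ≈ 6.7666e+5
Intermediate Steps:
D(m) = -62*m
D(-13)*(((218 + 347) + 97) + 132) - (36533/R(875) - 377249/(-351692)) = (-62*(-13))*(((218 + 347) + 97) + 132) - (36533/((-871/875)) - 377249/(-351692)) = 806*((565 + 97) + 132) - (36533/((-871*1/875)) - 377249*(-1/351692)) = 806*(662 + 132) - (36533/(-871/875) + 377249/351692) = 806*794 - (36533*(-875/871) + 377249/351692) = 639964 - (-31966375/871 + 377249/351692) = 639964 - 1*(-11241989772621/306323732) = 639964 + 11241989772621/306323732 = 207278150598269/306323732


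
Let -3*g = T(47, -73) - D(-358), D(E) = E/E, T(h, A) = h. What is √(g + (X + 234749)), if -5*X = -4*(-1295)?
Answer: √2103279/3 ≈ 483.42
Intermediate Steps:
D(E) = 1
X = -1036 (X = -(-4)*(-1295)/5 = -⅕*5180 = -1036)
g = -46/3 (g = -(47 - 1*1)/3 = -(47 - 1)/3 = -⅓*46 = -46/3 ≈ -15.333)
√(g + (X + 234749)) = √(-46/3 + (-1036 + 234749)) = √(-46/3 + 233713) = √(701093/3) = √2103279/3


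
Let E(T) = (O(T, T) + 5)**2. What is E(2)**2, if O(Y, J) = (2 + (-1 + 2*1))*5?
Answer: 160000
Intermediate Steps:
O(Y, J) = 15 (O(Y, J) = (2 + (-1 + 2))*5 = (2 + 1)*5 = 3*5 = 15)
E(T) = 400 (E(T) = (15 + 5)**2 = 20**2 = 400)
E(2)**2 = 400**2 = 160000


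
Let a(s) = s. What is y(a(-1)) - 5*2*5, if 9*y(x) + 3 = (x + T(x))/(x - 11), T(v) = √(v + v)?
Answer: -5435/108 - I*√2/108 ≈ -50.324 - 0.013095*I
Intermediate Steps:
T(v) = √2*√v (T(v) = √(2*v) = √2*√v)
y(x) = -⅓ + (x + √2*√x)/(9*(-11 + x)) (y(x) = -⅓ + ((x + √2*√x)/(x - 11))/9 = -⅓ + ((x + √2*√x)/(-11 + x))/9 = -⅓ + (x + √2*√x)/(9*(-11 + x)))
y(a(-1)) - 5*2*5 = (33 - 2*(-1) + √2*√(-1))/(9*(-11 - 1)) - 5*2*5 = (⅑)*(33 + 2 + √2*I)/(-12) - 10*5 = (⅑)*(-1/12)*(33 + 2 + I*√2) - 50 = (⅑)*(-1/12)*(35 + I*√2) - 50 = (-35/108 - I*√2/108) - 50 = -5435/108 - I*√2/108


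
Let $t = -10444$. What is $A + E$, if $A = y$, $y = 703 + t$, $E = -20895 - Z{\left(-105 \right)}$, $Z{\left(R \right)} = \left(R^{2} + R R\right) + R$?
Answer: $-52581$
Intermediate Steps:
$Z{\left(R \right)} = R + 2 R^{2}$ ($Z{\left(R \right)} = \left(R^{2} + R^{2}\right) + R = 2 R^{2} + R = R + 2 R^{2}$)
$E = -42840$ ($E = -20895 - - 105 \left(1 + 2 \left(-105\right)\right) = -20895 - - 105 \left(1 - 210\right) = -20895 - \left(-105\right) \left(-209\right) = -20895 - 21945 = -42840$)
$y = -9741$ ($y = 703 - 10444 = -9741$)
$A = -9741$
$A + E = -9741 - 42840 = -52581$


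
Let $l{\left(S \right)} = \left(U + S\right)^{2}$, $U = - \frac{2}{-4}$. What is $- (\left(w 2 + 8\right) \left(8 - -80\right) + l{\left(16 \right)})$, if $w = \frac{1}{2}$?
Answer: $- \frac{4257}{4} \approx -1064.3$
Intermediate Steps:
$U = \frac{1}{2}$ ($U = \left(-2\right) \left(- \frac{1}{4}\right) = \frac{1}{2} \approx 0.5$)
$w = \frac{1}{2} \approx 0.5$
$l{\left(S \right)} = \left(\frac{1}{2} + S\right)^{2}$
$- (\left(w 2 + 8\right) \left(8 - -80\right) + l{\left(16 \right)}) = - (\left(\frac{1}{2} \cdot 2 + 8\right) \left(8 - -80\right) + \frac{\left(1 + 2 \cdot 16\right)^{2}}{4}) = - (\left(1 + 8\right) \left(8 + 80\right) + \frac{\left(1 + 32\right)^{2}}{4}) = - (9 \cdot 88 + \frac{33^{2}}{4}) = - (792 + \frac{1}{4} \cdot 1089) = - (792 + \frac{1089}{4}) = \left(-1\right) \frac{4257}{4} = - \frac{4257}{4}$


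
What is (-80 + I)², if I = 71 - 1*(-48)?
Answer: 1521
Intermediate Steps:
I = 119 (I = 71 + 48 = 119)
(-80 + I)² = (-80 + 119)² = 39² = 1521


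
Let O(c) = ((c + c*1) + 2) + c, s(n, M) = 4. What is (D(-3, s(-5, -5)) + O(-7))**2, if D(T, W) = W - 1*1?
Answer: 256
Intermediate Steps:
D(T, W) = -1 + W (D(T, W) = W - 1 = -1 + W)
O(c) = 2 + 3*c (O(c) = ((c + c) + 2) + c = (2*c + 2) + c = (2 + 2*c) + c = 2 + 3*c)
(D(-3, s(-5, -5)) + O(-7))**2 = ((-1 + 4) + (2 + 3*(-7)))**2 = (3 + (2 - 21))**2 = (3 - 19)**2 = (-16)**2 = 256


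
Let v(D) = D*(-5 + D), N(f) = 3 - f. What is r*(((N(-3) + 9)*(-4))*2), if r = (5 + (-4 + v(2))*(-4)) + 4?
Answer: -5880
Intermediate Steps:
r = 49 (r = (5 + (-4 + 2*(-5 + 2))*(-4)) + 4 = (5 + (-4 + 2*(-3))*(-4)) + 4 = (5 + (-4 - 6)*(-4)) + 4 = (5 - 10*(-4)) + 4 = (5 + 40) + 4 = 45 + 4 = 49)
r*(((N(-3) + 9)*(-4))*2) = 49*((((3 - 1*(-3)) + 9)*(-4))*2) = 49*((((3 + 3) + 9)*(-4))*2) = 49*(((6 + 9)*(-4))*2) = 49*((15*(-4))*2) = 49*(-60*2) = 49*(-120) = -5880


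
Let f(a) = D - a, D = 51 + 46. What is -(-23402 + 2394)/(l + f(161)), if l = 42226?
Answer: 10504/21081 ≈ 0.49827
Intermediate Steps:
D = 97
f(a) = 97 - a
-(-23402 + 2394)/(l + f(161)) = -(-23402 + 2394)/(42226 + (97 - 1*161)) = -(-21008)/(42226 + (97 - 161)) = -(-21008)/(42226 - 64) = -(-21008)/42162 = -1*(-10504/21081) = 10504/21081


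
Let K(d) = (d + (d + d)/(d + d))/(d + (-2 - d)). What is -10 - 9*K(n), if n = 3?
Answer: 8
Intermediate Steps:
K(d) = -½ - d/2 (K(d) = (d + (2*d)/((2*d)))/(-2) = (d + (2*d)*(1/(2*d)))*(-½) = (d + 1)*(-½) = (1 + d)*(-½) = -½ - d/2)
-10 - 9*K(n) = -10 - 9*(-½ - ½*3) = -10 - 9*(-½ - 3/2) = -10 - 9*(-2) = -10 + 18 = 8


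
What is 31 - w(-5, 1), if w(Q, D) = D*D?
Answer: 30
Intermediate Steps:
w(Q, D) = D**2
31 - w(-5, 1) = 31 - 1*1**2 = 31 - 1*1 = 31 - 1 = 30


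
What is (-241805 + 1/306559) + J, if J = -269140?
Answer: -156634788254/306559 ≈ -5.1095e+5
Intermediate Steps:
(-241805 + 1/306559) + J = (-241805 + 1/306559) - 269140 = -74127498994/306559 - 269140 = -156634788254/306559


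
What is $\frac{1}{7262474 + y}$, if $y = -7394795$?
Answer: $- \frac{1}{132321} \approx -7.5574 \cdot 10^{-6}$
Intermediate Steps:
$\frac{1}{7262474 + y} = \frac{1}{7262474 - 7394795} = \frac{1}{-132321} = - \frac{1}{132321}$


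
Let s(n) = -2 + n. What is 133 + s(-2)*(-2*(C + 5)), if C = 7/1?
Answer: 229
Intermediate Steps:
C = 7 (C = 7*1 = 7)
133 + s(-2)*(-2*(C + 5)) = 133 + (-2 - 2)*(-2*(7 + 5)) = 133 - (-8)*12 = 133 - 4*(-24) = 133 + 96 = 229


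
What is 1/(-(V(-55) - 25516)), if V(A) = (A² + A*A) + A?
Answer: 1/19521 ≈ 5.1227e-5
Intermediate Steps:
V(A) = A + 2*A² (V(A) = (A² + A²) + A = 2*A² + A = A + 2*A²)
1/(-(V(-55) - 25516)) = 1/(-(-55*(1 + 2*(-55)) - 25516)) = 1/(-(-55*(1 - 110) - 25516)) = 1/(-(-55*(-109) - 25516)) = 1/(-(5995 - 25516)) = 1/(-1*(-19521)) = 1/19521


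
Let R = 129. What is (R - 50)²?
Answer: 6241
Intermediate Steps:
(R - 50)² = (129 - 50)² = 79² = 6241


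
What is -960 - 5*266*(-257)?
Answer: 340850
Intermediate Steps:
-960 - 5*266*(-257) = -960 - 1330*(-257) = -960 + 341810 = 340850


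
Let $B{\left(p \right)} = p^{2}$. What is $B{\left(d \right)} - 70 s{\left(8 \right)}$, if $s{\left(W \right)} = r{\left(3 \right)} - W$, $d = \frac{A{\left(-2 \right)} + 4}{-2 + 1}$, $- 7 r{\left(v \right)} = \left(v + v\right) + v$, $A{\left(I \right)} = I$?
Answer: $654$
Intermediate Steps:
$r{\left(v \right)} = - \frac{3 v}{7}$ ($r{\left(v \right)} = - \frac{\left(v + v\right) + v}{7} = - \frac{2 v + v}{7} = - \frac{3 v}{7}$)
$d = -2$ ($d = \frac{-2 + 4}{-2 + 1} = \frac{2}{-1} = 2 \left(-1\right) = -2$)
$s{\left(W \right)} = - \frac{9}{7} - W$ ($s{\left(W \right)} = \left(- \frac{3}{7}\right) 3 - W = - \frac{9}{7} - W$)
$B{\left(d \right)} - 70 s{\left(8 \right)} = \left(-2\right)^{2} - 70 \left(- \frac{9}{7} - 8\right) = 4 - 70 \left(- \frac{9}{7} - 8\right) = 4 - -650 = 4 + 650 = 654$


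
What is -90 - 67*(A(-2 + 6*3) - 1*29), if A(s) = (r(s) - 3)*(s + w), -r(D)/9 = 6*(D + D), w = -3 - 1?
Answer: 1393577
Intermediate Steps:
w = -4
r(D) = -108*D (r(D) = -54*(D + D) = -54*2*D = -108*D)
A(s) = (-4 + s)*(-3 - 108*s) (A(s) = (-108*s - 3)*(s - 4) = (-3 - 108*s)*(-4 + s) = (-4 + s)*(-3 - 108*s))
-90 - 67*(A(-2 + 6*3) - 1*29) = -90 - 67*((12 - 108*(-2 + 6*3)² + 429*(-2 + 6*3)) - 1*29) = -90 - 67*((12 - 108*(-2 + 18)² + 429*(-2 + 18)) - 29) = -90 - 67*((12 - 108*16² + 429*16) - 29) = -90 - 67*((12 - 108*256 + 6864) - 29) = -90 - 67*((12 - 27648 + 6864) - 29) = -90 - 67*(-20772 - 29) = -90 - 67*(-20801) = -90 + 1393667 = 1393577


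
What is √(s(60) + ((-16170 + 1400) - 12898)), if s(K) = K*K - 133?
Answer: 3*I*√2689 ≈ 155.57*I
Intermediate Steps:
s(K) = -133 + K² (s(K) = K² - 133 = -133 + K²)
√(s(60) + ((-16170 + 1400) - 12898)) = √((-133 + 60²) + ((-16170 + 1400) - 12898)) = √((-133 + 3600) + (-14770 - 12898)) = √(3467 - 27668) = √(-24201) = 3*I*√2689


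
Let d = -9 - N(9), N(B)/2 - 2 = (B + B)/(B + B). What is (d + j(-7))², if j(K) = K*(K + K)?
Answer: 6889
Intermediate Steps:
N(B) = 6 (N(B) = 4 + 2*((B + B)/(B + B)) = 4 + 2*((2*B)/((2*B))) = 4 + 2*((2*B)*(1/(2*B))) = 4 + 2*1 = 4 + 2 = 6)
j(K) = 2*K² (j(K) = K*(2*K) = 2*K²)
d = -15 (d = -9 - 1*6 = -9 - 6 = -15)
(d + j(-7))² = (-15 + 2*(-7)²)² = (-15 + 2*49)² = (-15 + 98)² = 83² = 6889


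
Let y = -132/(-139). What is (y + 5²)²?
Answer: 13010449/19321 ≈ 673.38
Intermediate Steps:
y = 132/139 (y = -132*(-1/139) = 132/139 ≈ 0.94964)
(y + 5²)² = (132/139 + 5²)² = (132/139 + 25)² = (3607/139)² = 13010449/19321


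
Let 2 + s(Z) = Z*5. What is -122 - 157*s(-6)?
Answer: 4902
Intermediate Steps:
s(Z) = -2 + 5*Z (s(Z) = -2 + Z*5 = -2 + 5*Z)
-122 - 157*s(-6) = -122 - 157*(-2 + 5*(-6)) = -122 - 157*(-2 - 30) = -122 - 157*(-32) = -122 + 5024 = 4902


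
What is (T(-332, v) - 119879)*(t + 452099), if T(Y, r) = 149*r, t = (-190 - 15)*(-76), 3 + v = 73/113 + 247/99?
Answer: -209029347300200/3729 ≈ -5.6055e+10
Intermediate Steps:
v = 1577/11187 (v = -3 + (73/113 + 247/99) = -3 + 35138/11187 = 1577/11187 ≈ 0.14097)
t = 15580 (t = -205*(-76) = 15580)
(T(-332, v) - 119879)*(t + 452099) = (149*(1577/11187) - 119879)*(15580 + 452099) = (234973/11187 - 119879)*467679 = -1340851400/11187*467679 = -209029347300200/3729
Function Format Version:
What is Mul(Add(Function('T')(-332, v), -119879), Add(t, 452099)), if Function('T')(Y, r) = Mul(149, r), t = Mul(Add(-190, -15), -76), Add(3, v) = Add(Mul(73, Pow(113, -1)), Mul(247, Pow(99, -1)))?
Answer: Rational(-209029347300200, 3729) ≈ -5.6055e+10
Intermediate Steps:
v = Rational(1577, 11187) (v = Add(-3, Add(Mul(73, Pow(113, -1)), Mul(247, Pow(99, -1)))) = Add(-3, Add(Mul(73, Rational(1, 113)), Mul(247, Rational(1, 99)))) = Add(-3, Add(Rational(73, 113), Rational(247, 99))) = Add(-3, Rational(35138, 11187)) = Rational(1577, 11187) ≈ 0.14097)
t = 15580 (t = Mul(-205, -76) = 15580)
Mul(Add(Function('T')(-332, v), -119879), Add(t, 452099)) = Mul(Add(Mul(149, Rational(1577, 11187)), -119879), Add(15580, 452099)) = Mul(Add(Rational(234973, 11187), -119879), 467679) = Mul(Rational(-1340851400, 11187), 467679) = Rational(-209029347300200, 3729)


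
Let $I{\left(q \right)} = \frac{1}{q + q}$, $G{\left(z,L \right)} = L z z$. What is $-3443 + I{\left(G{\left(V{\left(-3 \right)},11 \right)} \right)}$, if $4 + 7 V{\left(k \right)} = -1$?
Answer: $- \frac{1893601}{550} \approx -3442.9$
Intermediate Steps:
$V{\left(k \right)} = - \frac{5}{7}$ ($V{\left(k \right)} = - \frac{4}{7} + \frac{1}{7} \left(-1\right) = - \frac{4}{7} - \frac{1}{7} = - \frac{5}{7}$)
$G{\left(z,L \right)} = L z^{2}$
$I{\left(q \right)} = \frac{1}{2 q}$
$-3443 + I{\left(G{\left(V{\left(-3 \right)},11 \right)} \right)} = -3443 + \frac{1}{2 \cdot 11 \left(- \frac{5}{7}\right)^{2}} = -3443 + \frac{1}{2 \cdot 11 \cdot \frac{25}{49}} = -3443 + \frac{1}{2 \cdot \frac{275}{49}} = -3443 + \frac{1}{2} \cdot \frac{49}{275} = -3443 + \frac{49}{550} = - \frac{1893601}{550}$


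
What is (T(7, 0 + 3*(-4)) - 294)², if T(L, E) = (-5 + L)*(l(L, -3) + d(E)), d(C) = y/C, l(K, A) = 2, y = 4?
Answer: 760384/9 ≈ 84487.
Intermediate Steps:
d(C) = 4/C
T(L, E) = (-5 + L)*(2 + 4/E)
(T(7, 0 + 3*(-4)) - 294)² = (2*(-10 + 2*7 + (0 + 3*(-4))*(-5 + 7))/(0 + 3*(-4)) - 294)² = (2*(-10 + 14 + (0 - 12)*2)/(0 - 12) - 294)² = (2*(-10 + 14 - 12*2)/(-12) - 294)² = (2*(-1/12)*(-10 + 14 - 24) - 294)² = (2*(-1/12)*(-20) - 294)² = (10/3 - 294)² = (-872/3)² = 760384/9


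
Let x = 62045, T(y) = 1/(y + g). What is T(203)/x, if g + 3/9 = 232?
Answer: 3/80906680 ≈ 3.7080e-8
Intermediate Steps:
g = 695/3 (g = -⅓ + 232 = 695/3 ≈ 231.67)
T(y) = 1/(695/3 + y) (T(y) = 1/(y + 695/3) = 1/(695/3 + y))
T(203)/x = (3/(695 + 3*203))/62045 = (3/(695 + 609))*(1/62045) = (3/1304)*(1/62045) = 3/80906680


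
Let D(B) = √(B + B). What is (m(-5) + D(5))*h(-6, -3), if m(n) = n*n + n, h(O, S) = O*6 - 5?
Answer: -820 - 41*√10 ≈ -949.65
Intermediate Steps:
h(O, S) = -5 + 6*O (h(O, S) = 6*O - 5 = -5 + 6*O)
D(B) = √2*√B (D(B) = √(2*B) = √2*√B)
m(n) = n + n² (m(n) = n² + n = n + n²)
(m(-5) + D(5))*h(-6, -3) = (-5*(1 - 5) + √2*√5)*(-5 + 6*(-6)) = (-5*(-4) + √10)*(-5 - 36) = (20 + √10)*(-41) = -820 - 41*√10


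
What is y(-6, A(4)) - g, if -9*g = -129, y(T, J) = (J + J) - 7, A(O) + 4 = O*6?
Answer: 56/3 ≈ 18.667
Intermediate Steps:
A(O) = -4 + 6*O (A(O) = -4 + O*6 = -4 + 6*O)
y(T, J) = -7 + 2*J (y(T, J) = 2*J - 7 = -7 + 2*J)
g = 43/3 (g = -⅑*(-129) = 43/3 ≈ 14.333)
y(-6, A(4)) - g = (-7 + 2*(-4 + 6*4)) - 1*43/3 = (-7 + 2*(-4 + 24)) - 43/3 = (-7 + 2*20) - 43/3 = (-7 + 40) - 43/3 = 33 - 43/3 = 56/3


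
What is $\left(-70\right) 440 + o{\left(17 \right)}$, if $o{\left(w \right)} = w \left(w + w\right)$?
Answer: $-30222$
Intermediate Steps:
$o{\left(w \right)} = 2 w^{2}$ ($o{\left(w \right)} = w 2 w = 2 w^{2}$)
$\left(-70\right) 440 + o{\left(17 \right)} = \left(-70\right) 440 + 2 \cdot 17^{2} = -30800 + 2 \cdot 289 = -30800 + 578 = -30222$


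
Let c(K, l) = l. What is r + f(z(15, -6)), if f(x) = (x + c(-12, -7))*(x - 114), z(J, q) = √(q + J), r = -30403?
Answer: -29959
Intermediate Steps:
z(J, q) = √(J + q)
f(x) = (-114 + x)*(-7 + x) (f(x) = (x - 7)*(x - 114) = (-7 + x)*(-114 + x) = (-114 + x)*(-7 + x))
r + f(z(15, -6)) = -30403 + (798 + (√(15 - 6))² - 121*√(15 - 6)) = -30403 + (798 + (√9)² - 121*√9) = -30403 + (798 + 3² - 121*3) = -30403 + (798 + 9 - 363) = -30403 + 444 = -29959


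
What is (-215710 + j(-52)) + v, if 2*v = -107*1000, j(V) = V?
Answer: -269262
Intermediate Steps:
v = -53500 (v = (-107*1000)/2 = (1/2)*(-107000) = -53500)
(-215710 + j(-52)) + v = (-215710 - 52) - 53500 = -215762 - 53500 = -269262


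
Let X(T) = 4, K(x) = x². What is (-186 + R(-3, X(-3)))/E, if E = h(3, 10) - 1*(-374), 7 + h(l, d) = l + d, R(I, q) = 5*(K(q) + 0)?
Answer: -53/190 ≈ -0.27895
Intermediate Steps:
R(I, q) = 5*q² (R(I, q) = 5*(q² + 0) = 5*q²)
h(l, d) = -7 + d + l (h(l, d) = -7 + (l + d) = -7 + (d + l) = -7 + d + l)
E = 380 (E = (-7 + 10 + 3) - 1*(-374) = 6 + 374 = 380)
(-186 + R(-3, X(-3)))/E = (-186 + 5*4²)/380 = (-186 + 5*16)*(1/380) = (-186 + 80)*(1/380) = -106*1/380 = -53/190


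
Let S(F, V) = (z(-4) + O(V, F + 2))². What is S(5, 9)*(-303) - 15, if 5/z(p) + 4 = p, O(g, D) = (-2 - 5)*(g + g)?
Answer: -310930167/64 ≈ -4.8583e+6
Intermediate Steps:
O(g, D) = -14*g
z(p) = 5/(-4 + p)
S(F, V) = (-5/8 - 14*V)² (S(F, V) = (5/(-4 - 4) - 14*V)² = (5/(-8) - 14*V)² = (5*(-⅛) - 14*V)² = (-5/8 - 14*V)²)
S(5, 9)*(-303) - 15 = ((5 + 112*9)²/64)*(-303) - 15 = ((5 + 1008)²/64)*(-303) - 15 = ((1/64)*1013²)*(-303) - 15 = ((1/64)*1026169)*(-303) - 15 = (1026169/64)*(-303) - 15 = -310929207/64 - 15 = -310930167/64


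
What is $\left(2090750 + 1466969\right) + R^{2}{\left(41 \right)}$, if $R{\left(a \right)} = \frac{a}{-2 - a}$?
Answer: $\frac{6578224112}{1849} \approx 3.5577 \cdot 10^{6}$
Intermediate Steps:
$\left(2090750 + 1466969\right) + R^{2}{\left(41 \right)} = \left(2090750 + 1466969\right) + \left(\left(-1\right) 41 \frac{1}{2 + 41}\right)^{2} = 3557719 + \left(\left(-1\right) 41 \cdot \frac{1}{43}\right)^{2} = 3557719 + \left(- \frac{41}{43}\right)^{2} = 3557719 + \frac{1681}{1849} = \frac{6578224112}{1849}$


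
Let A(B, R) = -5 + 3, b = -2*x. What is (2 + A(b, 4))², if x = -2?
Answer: 0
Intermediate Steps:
b = 4 (b = -2*(-2) = 4)
A(B, R) = -2
(2 + A(b, 4))² = (2 - 2)² = 0² = 0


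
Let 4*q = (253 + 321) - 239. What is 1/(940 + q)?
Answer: 4/4095 ≈ 0.00097680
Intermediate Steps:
q = 335/4 (q = ((253 + 321) - 239)/4 = (574 - 239)/4 = (¼)*335 = 335/4 ≈ 83.750)
1/(940 + q) = 1/(940 + 335/4) = 1/(4095/4) = 4/4095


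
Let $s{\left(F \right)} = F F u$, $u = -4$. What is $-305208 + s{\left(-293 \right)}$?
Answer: $-648604$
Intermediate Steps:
$s{\left(F \right)} = - 4 F^{2}$ ($s{\left(F \right)} = F F \left(-4\right) = F^{2} \left(-4\right) = - 4 F^{2}$)
$-305208 + s{\left(-293 \right)} = -305208 - 4 \left(-293\right)^{2} = -305208 - 343396 = -648604$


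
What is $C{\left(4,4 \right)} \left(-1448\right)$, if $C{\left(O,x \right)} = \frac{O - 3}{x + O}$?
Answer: $-181$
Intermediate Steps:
$C{\left(O,x \right)} = \frac{-3 + O}{O + x}$
$C{\left(4,4 \right)} \left(-1448\right) = \frac{-3 + 4}{4 + 4} \left(-1448\right) = \frac{1}{8} \cdot 1 \left(-1448\right) = \frac{1}{8} \left(-1448\right) = -181$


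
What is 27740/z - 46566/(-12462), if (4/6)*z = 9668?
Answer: 85083001/15060327 ≈ 5.6495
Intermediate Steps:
z = 14502 (z = (3/2)*9668 = 14502)
27740/z - 46566/(-12462) = 27740/14502 - 46566/(-12462) = 27740*(1/14502) - 46566*(-1/12462) = 13870/7251 + 7761/2077 = 85083001/15060327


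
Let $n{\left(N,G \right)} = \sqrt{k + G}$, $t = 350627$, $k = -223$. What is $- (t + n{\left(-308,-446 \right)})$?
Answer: $-350627 - i \sqrt{669} \approx -3.5063 \cdot 10^{5} - 25.865 i$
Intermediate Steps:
$n{\left(N,G \right)} = \sqrt{-223 + G}$
$- (t + n{\left(-308,-446 \right)}) = - (350627 + \sqrt{-223 - 446}) = - (350627 + \sqrt{-669}) = - (350627 + i \sqrt{669}) = -350627 - i \sqrt{669}$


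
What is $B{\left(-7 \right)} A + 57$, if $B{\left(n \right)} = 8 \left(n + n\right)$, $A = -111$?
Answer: $12489$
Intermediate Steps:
$B{\left(n \right)} = 16 n$ ($B{\left(n \right)} = 8 \cdot 2 n = 16 n$)
$B{\left(-7 \right)} A + 57 = 16 \left(-7\right) \left(-111\right) + 57 = \left(-112\right) \left(-111\right) + 57 = 12432 + 57 = 12489$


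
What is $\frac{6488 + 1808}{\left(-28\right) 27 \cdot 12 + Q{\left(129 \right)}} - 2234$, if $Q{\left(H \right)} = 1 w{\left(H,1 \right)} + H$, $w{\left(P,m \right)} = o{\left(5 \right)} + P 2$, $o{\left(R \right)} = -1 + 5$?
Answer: $- \frac{19401650}{8681} \approx -2235.0$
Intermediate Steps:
$o{\left(R \right)} = 4$
$w{\left(P,m \right)} = 4 + 2 P$ ($w{\left(P,m \right)} = 4 + P 2 = 4 + 2 P$)
$Q{\left(H \right)} = 4 + 3 H$ ($Q{\left(H \right)} = 1 \left(4 + 2 H\right) + H = \left(4 + 2 H\right) + H = 4 + 3 H$)
$\frac{6488 + 1808}{\left(-28\right) 27 \cdot 12 + Q{\left(129 \right)}} - 2234 = \frac{6488 + 1808}{\left(-28\right) 27 \cdot 12 + \left(4 + 3 \cdot 129\right)} - 2234 = \frac{8296}{\left(-756\right) 12 + \left(4 + 387\right)} - 2234 = \frac{8296}{-9072 + 391} - 2234 = \frac{8296}{-8681} - 2234 = 8296 \left(- \frac{1}{8681}\right) - 2234 = - \frac{8296}{8681} - 2234 = - \frac{19401650}{8681}$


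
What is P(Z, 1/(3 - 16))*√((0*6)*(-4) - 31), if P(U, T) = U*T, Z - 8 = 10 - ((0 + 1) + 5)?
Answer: -12*I*√31/13 ≈ -5.1395*I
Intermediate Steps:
Z = 12 (Z = 8 + (10 - ((0 + 1) + 5)) = 8 + (10 - (1 + 5)) = 8 + (10 - 1*6) = 8 + (10 - 6) = 8 + 4 = 12)
P(U, T) = T*U
P(Z, 1/(3 - 16))*√((0*6)*(-4) - 31) = (12/(3 - 16))*√((0*6)*(-4) - 31) = (12/(-13))*√(0*(-4) - 31) = (-1/13*12)*√(0 - 31) = -12*I*√31/13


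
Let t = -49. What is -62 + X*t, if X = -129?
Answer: 6259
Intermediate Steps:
-62 + X*t = -62 - 129*(-49) = -62 + 6321 = 6259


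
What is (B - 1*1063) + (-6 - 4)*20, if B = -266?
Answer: -1529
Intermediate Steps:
(B - 1*1063) + (-6 - 4)*20 = (-266 - 1*1063) + (-6 - 4)*20 = (-266 - 1063) - 10*20 = -1329 - 200 = -1529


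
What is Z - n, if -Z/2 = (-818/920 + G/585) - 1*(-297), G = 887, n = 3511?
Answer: -110499301/26910 ≈ -4106.3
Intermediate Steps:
Z = -16018291/26910 (Z = -2*((-818/920 + 887/585) - 1*(-297)) = -2*((-818*1/920 + 887*(1/585)) + 297) = -2*((-409/460 + 887/585) + 297) = -2*(33751/53820 + 297) = -2*16018291/53820 = -16018291/26910 ≈ -595.25)
Z - n = -16018291/26910 - 1*3511 = -16018291/26910 - 3511 = -110499301/26910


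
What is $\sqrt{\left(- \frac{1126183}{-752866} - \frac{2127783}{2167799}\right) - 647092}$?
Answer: $\frac{3 i \sqrt{199284343656689966342729174}}{52647166514} \approx 804.42 i$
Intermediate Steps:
$\sqrt{\left(- \frac{1126183}{-752866} - \frac{2127783}{2167799}\right) - 647092} = \sqrt{\left(\left(-1126183\right) \left(- \frac{1}{752866}\right) - \frac{2127783}{2167799}\right) - 647092} = \sqrt{\left(\frac{1126183}{752866} - \frac{2127783}{2167799}\right) - 647092} = \sqrt{\frac{27077513069}{52647166514} - 647092} = \sqrt{- \frac{34067533196364219}{52647166514}} = \frac{3 i \sqrt{199284343656689966342729174}}{52647166514}$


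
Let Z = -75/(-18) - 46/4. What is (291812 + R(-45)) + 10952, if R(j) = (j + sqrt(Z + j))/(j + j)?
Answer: 605529/2 - I*sqrt(471)/270 ≈ 3.0276e+5 - 0.08038*I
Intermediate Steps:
Z = -22/3 (Z = -75*(-1/18) - 46*1/4 = 25/6 - 23/2 = -22/3 ≈ -7.3333)
R(j) = (j + sqrt(-22/3 + j))/(2*j) (R(j) = (j + sqrt(-22/3 + j))/(j + j) = (j + sqrt(-22/3 + j))/((2*j)) = (j + sqrt(-22/3 + j))*(1/(2*j)) = (j + sqrt(-22/3 + j))/(2*j))
(291812 + R(-45)) + 10952 = (291812 + ((1/2)*(-45) + sqrt(-66 + 9*(-45))/6)/(-45)) + 10952 = (291812 - (-45/2 + sqrt(-66 - 405)/6)/45) + 10952 = (291812 - (-45/2 + sqrt(-471)/6)/45) + 10952 = (291812 - (-45/2 + (I*sqrt(471))/6)/45) + 10952 = (291812 - (-45/2 + I*sqrt(471)/6)/45) + 10952 = (291812 + (1/2 - I*sqrt(471)/270)) + 10952 = (583625/2 - I*sqrt(471)/270) + 10952 = 605529/2 - I*sqrt(471)/270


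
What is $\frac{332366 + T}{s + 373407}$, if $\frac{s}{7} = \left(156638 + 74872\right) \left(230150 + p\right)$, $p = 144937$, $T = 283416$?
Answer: $\frac{615782}{607855112997} \approx 1.013 \cdot 10^{-6}$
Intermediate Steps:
$s = 607854739590$ ($s = 7 \left(156638 + 74872\right) \left(230150 + 144937\right) = 7 \cdot 231510 \cdot 375087 = 7 \cdot 86836391370 = 607854739590$)
$\frac{332366 + T}{s + 373407} = \frac{332366 + 283416}{607854739590 + 373407} = \frac{615782}{607855112997}$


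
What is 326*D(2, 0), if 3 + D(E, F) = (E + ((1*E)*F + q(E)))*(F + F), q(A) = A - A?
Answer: -978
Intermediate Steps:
q(A) = 0
D(E, F) = -3 + 2*F*(E + E*F) (D(E, F) = -3 + (E + ((1*E)*F + 0))*(F + F) = -3 + (E + (E*F + 0))*(2*F) = -3 + (E + E*F)*(2*F) = -3 + 2*F*(E + E*F))
326*D(2, 0) = 326*(-3 + 2*2*0 + 2*2*0²) = 326*(-3 + 0 + 2*2*0) = 326*(-3 + 0 + 0) = 326*(-3) = -978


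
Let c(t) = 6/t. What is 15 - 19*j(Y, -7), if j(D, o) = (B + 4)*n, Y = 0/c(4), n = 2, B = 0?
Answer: -137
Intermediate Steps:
Y = 0 (Y = 0/((6/4)) = 0/((6*(¼))) = 0/(3/2) = 0*(⅔) = 0)
j(D, o) = 8 (j(D, o) = (0 + 4)*2 = 4*2 = 8)
15 - 19*j(Y, -7) = 15 - 19*8 = 15 - 152 = -137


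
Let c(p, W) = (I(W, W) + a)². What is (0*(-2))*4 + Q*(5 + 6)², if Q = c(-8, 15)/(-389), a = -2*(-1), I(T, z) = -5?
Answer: -1089/389 ≈ -2.7995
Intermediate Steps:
a = 2
c(p, W) = 9 (c(p, W) = (-5 + 2)² = (-3)² = 9)
Q = -9/389 (Q = 9/(-389) = 9*(-1/389) = -9/389 ≈ -0.023136)
(0*(-2))*4 + Q*(5 + 6)² = (0*(-2))*4 - 9*(5 + 6)²/389 = 0*4 - 9/389*11² = 0 - 9/389*121 = 0 - 1089/389 = -1089/389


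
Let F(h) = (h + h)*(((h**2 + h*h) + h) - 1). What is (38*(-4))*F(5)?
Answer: -82080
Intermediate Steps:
F(h) = 2*h*(-1 + h + 2*h**2) (F(h) = (2*h)*(((h**2 + h**2) + h) - 1) = (2*h)*((2*h**2 + h) - 1) = (2*h)*((h + 2*h**2) - 1) = (2*h)*(-1 + h + 2*h**2) = 2*h*(-1 + h + 2*h**2))
(38*(-4))*F(5) = (38*(-4))*(2*5*(-1 + 5 + 2*5**2)) = -304*5*(-1 + 5 + 2*25) = -304*5*(-1 + 5 + 50) = -304*5*54 = -152*540 = -82080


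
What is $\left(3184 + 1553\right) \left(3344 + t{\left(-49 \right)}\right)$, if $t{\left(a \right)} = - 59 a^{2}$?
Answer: $-655198155$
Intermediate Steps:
$\left(3184 + 1553\right) \left(3344 + t{\left(-49 \right)}\right) = \left(3184 + 1553\right) \left(3344 - 59 \left(-49\right)^{2}\right) = 4737 \left(3344 - 141659\right) = 4737 \left(-138315\right) = -655198155$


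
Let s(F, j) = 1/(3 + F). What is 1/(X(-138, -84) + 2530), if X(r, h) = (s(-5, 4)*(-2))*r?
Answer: 1/2392 ≈ 0.00041806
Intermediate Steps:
X(r, h) = r (X(r, h) = (-2/(3 - 5))*r = (-2/(-2))*r = (-½*(-2))*r = 1*r = r)
1/(X(-138, -84) + 2530) = 1/(-138 + 2530) = 1/2392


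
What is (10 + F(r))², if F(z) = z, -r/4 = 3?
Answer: 4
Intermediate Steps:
r = -12 (r = -4*3 = -12)
(10 + F(r))² = (10 - 12)² = (-2)² = 4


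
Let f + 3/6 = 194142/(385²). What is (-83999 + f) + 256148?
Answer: 51033811109/296450 ≈ 1.7215e+5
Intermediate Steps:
f = 240059/296450 (f = -½ + 194142/(385²) = -½ + 194142/148225 = 240059/296450 ≈ 0.80978)
(-83999 + f) + 256148 = (-83999 + 240059/296450) + 256148 = -24901263491/296450 + 256148 = 51033811109/296450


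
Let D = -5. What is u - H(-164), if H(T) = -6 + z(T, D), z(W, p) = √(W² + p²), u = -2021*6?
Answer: -12120 - √26921 ≈ -12284.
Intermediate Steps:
u = -12126
H(T) = -6 + √(25 + T²) (H(T) = -6 + √(T² + (-5)²) = -6 + √(T² + 25) = -6 + √(25 + T²))
u - H(-164) = -12126 - (-6 + √(25 + (-164)²)) = -12126 - (-6 + √(25 + 26896)) = -12126 - (-6 + √26921) = -12126 + (6 - √26921) = -12120 - √26921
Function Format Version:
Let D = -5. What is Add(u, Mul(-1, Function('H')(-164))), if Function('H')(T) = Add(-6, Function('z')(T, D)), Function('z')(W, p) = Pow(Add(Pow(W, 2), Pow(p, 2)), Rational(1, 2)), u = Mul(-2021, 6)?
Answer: Add(-12120, Mul(-1, Pow(26921, Rational(1, 2)))) ≈ -12284.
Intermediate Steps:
u = -12126
Function('H')(T) = Add(-6, Pow(Add(25, Pow(T, 2)), Rational(1, 2))) (Function('H')(T) = Add(-6, Pow(Add(Pow(T, 2), Pow(-5, 2)), Rational(1, 2))) = Add(-6, Pow(Add(Pow(T, 2), 25), Rational(1, 2))) = Add(-6, Pow(Add(25, Pow(T, 2)), Rational(1, 2))))
Add(u, Mul(-1, Function('H')(-164))) = Add(-12126, Mul(-1, Add(-6, Pow(Add(25, Pow(-164, 2)), Rational(1, 2))))) = Add(-12126, Mul(-1, Add(-6, Pow(Add(25, 26896), Rational(1, 2))))) = Add(-12126, Mul(-1, Add(-6, Pow(26921, Rational(1, 2))))) = Add(-12126, Add(6, Mul(-1, Pow(26921, Rational(1, 2))))) = Add(-12120, Mul(-1, Pow(26921, Rational(1, 2))))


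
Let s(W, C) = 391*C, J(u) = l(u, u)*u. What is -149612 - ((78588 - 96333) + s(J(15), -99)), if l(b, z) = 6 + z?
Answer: -93158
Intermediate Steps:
J(u) = u*(6 + u) (J(u) = (6 + u)*u = u*(6 + u))
-149612 - ((78588 - 96333) + s(J(15), -99)) = -149612 - ((78588 - 96333) + 391*(-99)) = -149612 - (-17745 - 38709) = -149612 - 1*(-56454) = -149612 + 56454 = -93158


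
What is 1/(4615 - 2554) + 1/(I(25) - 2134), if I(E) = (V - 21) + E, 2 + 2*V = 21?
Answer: 119/8740701 ≈ 1.3614e-5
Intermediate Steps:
V = 19/2 (V = -1 + (½)*21 = -1 + 21/2 = 19/2 ≈ 9.5000)
I(E) = -23/2 + E (I(E) = (19/2 - 21) + E = -23/2 + E)
1/(4615 - 2554) + 1/(I(25) - 2134) = 1/(4615 - 2554) + 1/((-23/2 + 25) - 2134) = 1/2061 + 1/(27/2 - 2134) = 1/2061 + 1/(-4241/2) = 1/2061 - 2/4241 = 119/8740701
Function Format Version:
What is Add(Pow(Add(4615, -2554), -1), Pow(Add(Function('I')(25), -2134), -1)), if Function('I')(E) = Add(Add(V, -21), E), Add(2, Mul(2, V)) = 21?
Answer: Rational(119, 8740701) ≈ 1.3614e-5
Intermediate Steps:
V = Rational(19, 2) (V = Add(-1, Mul(Rational(1, 2), 21)) = Add(-1, Rational(21, 2)) = Rational(19, 2) ≈ 9.5000)
Function('I')(E) = Add(Rational(-23, 2), E) (Function('I')(E) = Add(Add(Rational(19, 2), -21), E) = Add(Rational(-23, 2), E))
Add(Pow(Add(4615, -2554), -1), Pow(Add(Function('I')(25), -2134), -1)) = Add(Pow(Add(4615, -2554), -1), Pow(Add(Add(Rational(-23, 2), 25), -2134), -1)) = Add(Pow(2061, -1), Pow(Add(Rational(27, 2), -2134), -1)) = Add(Rational(1, 2061), Pow(Rational(-4241, 2), -1)) = Add(Rational(1, 2061), Rational(-2, 4241)) = Rational(119, 8740701)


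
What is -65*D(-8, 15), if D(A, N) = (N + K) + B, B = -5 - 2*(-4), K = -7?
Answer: -715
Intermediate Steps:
B = 3 (B = -5 + 8 = 3)
D(A, N) = -4 + N (D(A, N) = (N - 7) + 3 = (-7 + N) + 3 = -4 + N)
-65*D(-8, 15) = -65*(-4 + 15) = -65*11 = -715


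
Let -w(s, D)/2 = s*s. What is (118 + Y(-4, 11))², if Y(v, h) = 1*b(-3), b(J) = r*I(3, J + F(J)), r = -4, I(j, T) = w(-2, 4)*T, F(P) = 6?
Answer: 45796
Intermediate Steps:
w(s, D) = -2*s² (w(s, D) = -2*s*s = -2*s²)
I(j, T) = -8*T (I(j, T) = (-2*(-2)²)*T = (-2*4)*T = -8*T)
b(J) = 192 + 32*J (b(J) = -(-32)*(J + 6) = -(-32)*(6 + J) = -4*(-48 - 8*J) = 192 + 32*J)
Y(v, h) = 96 (Y(v, h) = 1*(192 + 32*(-3)) = 1*(192 - 96) = 1*96 = 96)
(118 + Y(-4, 11))² = (118 + 96)² = 214² = 45796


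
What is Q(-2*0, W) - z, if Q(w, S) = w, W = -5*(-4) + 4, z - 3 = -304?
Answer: 301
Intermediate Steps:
z = -301 (z = 3 - 304 = -301)
W = 24 (W = 20 + 4 = 24)
Q(-2*0, W) - z = -2*0 - 1*(-301) = 0 + 301 = 301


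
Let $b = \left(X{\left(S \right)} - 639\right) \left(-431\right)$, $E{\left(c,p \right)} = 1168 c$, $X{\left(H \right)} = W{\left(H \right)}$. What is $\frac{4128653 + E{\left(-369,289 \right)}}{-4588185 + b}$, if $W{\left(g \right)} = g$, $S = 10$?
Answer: $- \frac{3697661}{4317086} \approx -0.85652$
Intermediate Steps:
$X{\left(H \right)} = H$
$b = 271099$ ($b = \left(10 - 639\right) \left(-431\right) = \left(-629\right) \left(-431\right) = 271099$)
$\frac{4128653 + E{\left(-369,289 \right)}}{-4588185 + b} = \frac{4128653 + 1168 \left(-369\right)}{-4588185 + 271099} = \frac{4128653 - 430992}{-4317086} = 3697661 \left(- \frac{1}{4317086}\right) = - \frac{3697661}{4317086}$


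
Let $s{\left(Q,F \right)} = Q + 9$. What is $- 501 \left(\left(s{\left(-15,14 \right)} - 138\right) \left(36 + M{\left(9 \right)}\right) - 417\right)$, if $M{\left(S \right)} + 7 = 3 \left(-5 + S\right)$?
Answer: $3166821$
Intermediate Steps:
$s{\left(Q,F \right)} = 9 + Q$
$M{\left(S \right)} = -22 + 3 S$ ($M{\left(S \right)} = -7 + 3 \left(-5 + S\right) = -7 + \left(-15 + 3 S\right) = -22 + 3 S$)
$- 501 \left(\left(s{\left(-15,14 \right)} - 138\right) \left(36 + M{\left(9 \right)}\right) - 417\right) = - 501 \left(\left(\left(9 - 15\right) - 138\right) \left(36 + \left(-22 + 3 \cdot 9\right)\right) - 417\right) = - 501 \left(\left(-6 - 138\right) \left(36 + \left(-22 + 27\right)\right) - 417\right) = - 501 \left(- 144 \left(36 + 5\right) - 417\right) = - 501 \left(\left(-144\right) 41 - 417\right) = - 501 \left(-5904 - 417\right) = \left(-501\right) \left(-6321\right) = 3166821$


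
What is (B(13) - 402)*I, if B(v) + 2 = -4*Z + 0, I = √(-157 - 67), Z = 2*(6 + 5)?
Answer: -1968*I*√14 ≈ -7363.6*I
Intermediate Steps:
Z = 22 (Z = 2*11 = 22)
I = 4*I*√14 (I = √(-224) = 4*I*√14 ≈ 14.967*I)
B(v) = -90 (B(v) = -2 + (-4*22 + 0) = -2 + (-88 + 0) = -2 - 88 = -90)
(B(13) - 402)*I = (-90 - 402)*(4*I*√14) = -1968*I*√14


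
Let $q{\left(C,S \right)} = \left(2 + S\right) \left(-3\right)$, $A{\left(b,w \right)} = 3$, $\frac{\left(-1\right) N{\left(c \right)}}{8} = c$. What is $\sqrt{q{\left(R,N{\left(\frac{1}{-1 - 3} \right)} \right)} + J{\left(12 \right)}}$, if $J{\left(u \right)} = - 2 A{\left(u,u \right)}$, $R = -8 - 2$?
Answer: $3 i \sqrt{2} \approx 4.2426 i$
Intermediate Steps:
$N{\left(c \right)} = - 8 c$
$R = -10$ ($R = -8 - 2 = -10$)
$q{\left(C,S \right)} = -6 - 3 S$
$J{\left(u \right)} = -6$ ($J{\left(u \right)} = \left(-2\right) 3 = -6$)
$\sqrt{q{\left(R,N{\left(\frac{1}{-1 - 3} \right)} \right)} + J{\left(12 \right)}} = \sqrt{\left(-6 - 3 \left(- \frac{8}{-1 - 3}\right)\right) - 6} = \sqrt{\left(-6 - 3 \left(- \frac{8}{-4}\right)\right) - 6} = \sqrt{\left(-6 - 3 \left(\left(-8\right) \left(- \frac{1}{4}\right)\right)\right) - 6} = \sqrt{\left(-6 - 6\right) - 6} = \sqrt{-12 - 6} = \sqrt{-18} = 3 i \sqrt{2}$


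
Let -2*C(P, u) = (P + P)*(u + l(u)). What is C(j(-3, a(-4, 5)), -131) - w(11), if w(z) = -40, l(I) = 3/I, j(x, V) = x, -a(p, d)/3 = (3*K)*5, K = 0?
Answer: -46252/131 ≈ -353.07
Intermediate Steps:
a(p, d) = 0 (a(p, d) = -3*3*0*5 = -0*5 = -3*0 = 0)
C(P, u) = -P*(u + 3/u) (C(P, u) = -(P + P)*(u + 3/u)/2 = -2*P*(u + 3/u)/2 = -P*(u + 3/u))
C(j(-3, a(-4, 5)), -131) - w(11) = -1*(-3)*(3 + (-131)²)/(-131) - 1*(-40) = -1*(-3)*(-1/131)*(3 + 17161) + 40 = -1*(-3)*(-1/131)*17164 + 40 = -51492/131 + 40 = -46252/131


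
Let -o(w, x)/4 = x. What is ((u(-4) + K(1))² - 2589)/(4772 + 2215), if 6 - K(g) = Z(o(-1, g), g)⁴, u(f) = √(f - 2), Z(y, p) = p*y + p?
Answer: 1010/2329 - 50*I*√6/2329 ≈ 0.43366 - 0.052587*I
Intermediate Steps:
o(w, x) = -4*x
Z(y, p) = p + p*y
u(f) = √(-2 + f)
K(g) = 6 - g⁴*(1 - 4*g)⁴ (K(g) = 6 - (g*(1 - 4*g))⁴ = 6 - g⁴*(1 - 4*g)⁴)
((u(-4) + K(1))² - 2589)/(4772 + 2215) = ((√(-2 - 4) + (6 - 1*1⁴*(-1 + 4*1)⁴))² - 2589)/(4772 + 2215) = ((√(-6) + (6 - 1*1*(-1 + 4)⁴))² - 2589)/6987 = ((I*√6 + (6 - 1*1*3⁴))² - 2589)*(1/6987) = ((I*√6 + (6 - 1*1*81))² - 2589)*(1/6987) = ((I*√6 + (6 - 81))² - 2589)*(1/6987) = ((I*√6 - 75)² - 2589)*(1/6987) = ((-75 + I*√6)² - 2589)*(1/6987) = (-2589 + (-75 + I*√6)²)*(1/6987) = -863/2329 + (-75 + I*√6)²/6987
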